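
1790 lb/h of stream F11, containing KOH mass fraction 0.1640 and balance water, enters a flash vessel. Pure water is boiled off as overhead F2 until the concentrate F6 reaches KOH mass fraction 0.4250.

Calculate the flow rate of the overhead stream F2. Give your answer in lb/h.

1099 lb/h

KOH is conserved: 1790×0.164 = 293.56 lb/h all reports to the concentrate.
Concentrate = 293.56/(target fraction) = 690.73 lb/h.
Overhead = 1790 − 690.73 = 1099.3 lb/h.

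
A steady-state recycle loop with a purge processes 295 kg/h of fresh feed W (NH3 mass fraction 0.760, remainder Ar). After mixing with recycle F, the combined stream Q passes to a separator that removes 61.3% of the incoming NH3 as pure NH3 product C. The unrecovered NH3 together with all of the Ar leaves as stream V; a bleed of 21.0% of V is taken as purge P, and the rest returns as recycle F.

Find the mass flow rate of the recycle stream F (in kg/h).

365.1 kg/h

Ar enters only via W and leaves only via the purge: 295×0.240 = 0.210×(Ar in V), and the separator passes all Ar, so Ar in Q = Ar in V = 337.14 kg/h.
NH3 in Q: m_A = 295×0.760 + (1−0.210)·(1−0.613)·m_A, so m_A = 224.2/0.6943 = 322.93 kg/h.
V = (1−0.613)×322.93 + 337.14 = 462.12 kg/h.
Recycle F = (1−0.210)×462.12 = 365.07 kg/h.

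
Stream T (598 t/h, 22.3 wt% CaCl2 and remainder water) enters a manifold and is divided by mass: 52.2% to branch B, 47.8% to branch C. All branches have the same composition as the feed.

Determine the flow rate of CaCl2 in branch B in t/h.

69.61 t/h

Branch B total = 0.522×598 = 312.16 t/h.
CaCl2 in B = 0.223×312.16 = 69.611 t/h.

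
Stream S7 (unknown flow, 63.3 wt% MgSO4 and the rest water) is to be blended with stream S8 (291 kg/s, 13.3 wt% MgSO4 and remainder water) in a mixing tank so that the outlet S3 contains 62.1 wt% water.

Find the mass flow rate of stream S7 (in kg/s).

281.8 kg/s

Let S7 be the unknown flow. Total out = 291 + S7.
water balance: 252.3 + 0.367·S7 = 0.621·(291 + S7)
(0.367 − 0.621)·S7 = 0.621×291 − 252.3 = -71.586
S7 = -71.586 / -0.254 = 281.83 kg/s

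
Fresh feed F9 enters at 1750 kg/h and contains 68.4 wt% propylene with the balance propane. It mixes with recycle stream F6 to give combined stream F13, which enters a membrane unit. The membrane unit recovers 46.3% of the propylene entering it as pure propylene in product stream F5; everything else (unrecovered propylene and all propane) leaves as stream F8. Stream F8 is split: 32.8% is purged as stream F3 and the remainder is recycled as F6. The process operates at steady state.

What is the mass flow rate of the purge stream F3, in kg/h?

882.9 kg/h

propane enters only via F9 and leaves only via the purge: 1750×0.316 = 0.328×(propane in F8), and the membrane unit passes all propane, so propane in F13 = propane in F8 = 1686 kg/h.
propylene in F13: m_A = 1750×0.684 + (1−0.328)·(1−0.463)·m_A, so m_A = 1197/0.6391 = 1872.8 kg/h.
F8 = (1−0.463)×1872.8 + 1686 = 2691.7 kg/h.
Purge F3 = 0.328×2691.7 = 882.87 kg/h.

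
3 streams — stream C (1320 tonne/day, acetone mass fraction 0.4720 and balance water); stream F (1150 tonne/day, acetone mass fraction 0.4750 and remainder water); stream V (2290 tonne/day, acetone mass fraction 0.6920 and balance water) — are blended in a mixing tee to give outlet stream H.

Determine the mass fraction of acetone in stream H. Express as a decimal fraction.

0.5786

Total flow out = 1320 + 1150 + 2290 = 4760 tonne/day.
acetone in = 1320×0.472 + 1150×0.475 + 2290×0.692 = 2754 tonne/day.
acetone mass fraction in H = 2754/4760 = 0.5786.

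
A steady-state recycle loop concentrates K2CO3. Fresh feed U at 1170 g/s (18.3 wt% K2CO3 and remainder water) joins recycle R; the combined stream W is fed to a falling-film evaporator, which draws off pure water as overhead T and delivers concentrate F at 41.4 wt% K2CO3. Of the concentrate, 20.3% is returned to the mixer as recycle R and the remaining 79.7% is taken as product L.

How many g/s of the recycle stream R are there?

Overall K2CO3 balance (none leaves overhead): K2CO3 in fresh feed = K2CO3 in product, i.e. 1170×0.183 = (1−0.203)·F·0.414.
F = 214.11/(0.414×0.797) = 648.9 g/s.
Recycle R = 0.203×648.9 = 131.73 g/s.

131.7 g/s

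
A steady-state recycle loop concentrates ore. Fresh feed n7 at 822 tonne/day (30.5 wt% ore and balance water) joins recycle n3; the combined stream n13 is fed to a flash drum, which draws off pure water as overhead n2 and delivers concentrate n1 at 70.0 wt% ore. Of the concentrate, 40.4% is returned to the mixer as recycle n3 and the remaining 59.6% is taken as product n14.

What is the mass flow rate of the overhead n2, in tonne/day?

463.8 tonne/day

Overall ore balance (none leaves overhead): ore in fresh feed = ore in product, i.e. 822×0.305 = (1−0.404)·n1·0.700.
n1 = 250.71/(0.700×0.596) = 600.93 tonne/day.
Recycle n3 = 0.404×600.93 = 242.78 tonne/day.
Combined feed n13 = 822 + 242.78 = 1064.8 tonne/day.
Overhead n2 = n13 − n1 = 1064.8 − 600.93 = 463.84 tonne/day.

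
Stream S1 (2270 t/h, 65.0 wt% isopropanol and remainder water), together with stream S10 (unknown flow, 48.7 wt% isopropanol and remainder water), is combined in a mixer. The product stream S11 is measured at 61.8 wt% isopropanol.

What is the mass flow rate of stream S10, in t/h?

554.5 t/h

Let S10 be the unknown flow. Total out = 2270 + S10.
isopropanol balance: 1475.5 + 0.487·S10 = 0.618·(2270 + S10)
(0.487 − 0.618)·S10 = 0.618×2270 − 1475.5 = -72.64
S10 = -72.64 / -0.131 = 554.5 t/h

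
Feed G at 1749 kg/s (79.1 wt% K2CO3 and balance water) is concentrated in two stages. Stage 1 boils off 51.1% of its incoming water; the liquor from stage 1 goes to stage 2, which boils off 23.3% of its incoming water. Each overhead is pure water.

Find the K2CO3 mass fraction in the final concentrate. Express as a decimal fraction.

water in feed = 1749×0.209 = 365.54 kg/s.
After stage 1: water left = (1−0.511)×365.54 = 178.75; stream total = 1562.2 kg/s.
After stage 2: water left = (1−0.233)×178.75 = 137.1; final concentrate = 1520.6 kg/s.
K2CO3 fraction = 1383.5/1520.6 = 0.910.

0.910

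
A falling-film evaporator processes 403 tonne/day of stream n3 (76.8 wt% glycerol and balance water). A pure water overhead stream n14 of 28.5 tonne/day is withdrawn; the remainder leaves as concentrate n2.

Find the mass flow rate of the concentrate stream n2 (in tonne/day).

374.5 tonne/day

Concentrate = 403 − 28.5 = 374.5 tonne/day.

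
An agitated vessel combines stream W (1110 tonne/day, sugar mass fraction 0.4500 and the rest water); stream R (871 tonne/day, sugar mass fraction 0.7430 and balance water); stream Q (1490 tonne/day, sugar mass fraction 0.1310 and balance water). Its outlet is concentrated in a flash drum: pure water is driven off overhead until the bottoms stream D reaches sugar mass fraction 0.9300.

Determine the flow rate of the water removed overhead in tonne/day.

sugar entering = 1110×0.450 + 871×0.743 + 1490×0.131 = 1341.8 tonne/day.
All sugar reports to D, so D = 1341.8/0.930 = 1442.8 tonne/day.
Total feed = 3471 tonne/day; overhead = 3471 − 1442.8 = 2028.2 tonne/day.

2028 tonne/day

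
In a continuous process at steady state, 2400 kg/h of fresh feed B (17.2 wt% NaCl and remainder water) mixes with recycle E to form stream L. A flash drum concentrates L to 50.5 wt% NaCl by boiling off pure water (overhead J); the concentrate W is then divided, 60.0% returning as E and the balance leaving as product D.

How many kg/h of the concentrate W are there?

Overall NaCl balance (none leaves overhead): NaCl in fresh feed = NaCl in product, i.e. 2400×0.172 = (1−0.600)·W·0.505.
W = 412.8/(0.505×0.400) = 2043.6 kg/h.

2044 kg/h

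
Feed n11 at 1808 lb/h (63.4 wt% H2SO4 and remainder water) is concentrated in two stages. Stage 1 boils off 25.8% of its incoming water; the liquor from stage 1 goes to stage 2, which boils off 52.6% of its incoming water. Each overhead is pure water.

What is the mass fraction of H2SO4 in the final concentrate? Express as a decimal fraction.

water in feed = 1808×0.366 = 661.73 lb/h.
After stage 1: water left = (1−0.258)×661.73 = 491; stream total = 1637.3 lb/h.
After stage 2: water left = (1−0.526)×491 = 232.74; final concentrate = 1379 lb/h.
H2SO4 fraction = 1146.3/1379 = 0.831.

0.831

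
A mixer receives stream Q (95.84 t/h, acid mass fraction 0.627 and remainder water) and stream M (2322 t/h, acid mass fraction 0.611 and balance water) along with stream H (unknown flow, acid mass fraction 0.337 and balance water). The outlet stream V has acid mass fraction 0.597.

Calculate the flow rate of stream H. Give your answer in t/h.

136.1 t/h

Let H be the unknown flow. Total out = 2417.8 + H.
acid balance: 1478.8 + 0.337·H = 0.597·(2417.8 + H)
(0.337 − 0.597)·H = 0.597×2417.8 − 1478.8 = -35.383
H = -35.383 / -0.260 = 136.09 t/h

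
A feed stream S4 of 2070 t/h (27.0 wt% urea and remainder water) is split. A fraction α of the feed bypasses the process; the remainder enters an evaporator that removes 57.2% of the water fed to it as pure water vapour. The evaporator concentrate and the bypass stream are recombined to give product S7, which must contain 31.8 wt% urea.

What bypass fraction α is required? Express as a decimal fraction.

All 2070×0.270 = 558.9 t/h of urea reaches S7, so S7 = 558.9/0.318 = 1757.5 t/h and vapour = 312.45 t/h.
The evaporator receives (1−α)·2070 of feed at 0.730 water and removes 0.572 of that water:
0.572×0.730×(1−α)×2070 = 312.45
(1−α) = 312.45/864.35 = 0.3615;  α = 0.6385.

0.639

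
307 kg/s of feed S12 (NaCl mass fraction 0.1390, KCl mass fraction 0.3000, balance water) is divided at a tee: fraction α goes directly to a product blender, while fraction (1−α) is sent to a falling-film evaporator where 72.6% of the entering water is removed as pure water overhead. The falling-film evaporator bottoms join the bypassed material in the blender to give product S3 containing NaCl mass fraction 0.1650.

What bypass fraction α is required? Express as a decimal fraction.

All 307×0.139 = 42.673 kg/s of NaCl reaches S3, so S3 = 42.673/0.165 = 258.62 kg/s and vapour = 48.376 kg/s.
The evaporator receives (1−α)·307 of feed at 0.561 water and removes 0.726 of that water:
0.726×0.561×(1−α)×307 = 48.376
(1−α) = 48.376/125.04 = 0.3869;  α = 0.6131.

0.613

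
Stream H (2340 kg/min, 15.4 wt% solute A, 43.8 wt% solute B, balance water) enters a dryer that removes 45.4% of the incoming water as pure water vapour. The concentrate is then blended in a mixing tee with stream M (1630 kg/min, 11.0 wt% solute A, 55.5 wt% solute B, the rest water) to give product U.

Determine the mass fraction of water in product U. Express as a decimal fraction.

Vapour removed = 0.454×0.408×2340 = 433.44 kg/min; concentrate = 1906.6 kg/min.
water reaching the mixer = 521.28 (from concentrate) + 1630×0.335 = 1067.3 kg/min.
Product flow = 1906.6 + 1630 = 3536.6 kg/min; water fraction = 0.302.

0.302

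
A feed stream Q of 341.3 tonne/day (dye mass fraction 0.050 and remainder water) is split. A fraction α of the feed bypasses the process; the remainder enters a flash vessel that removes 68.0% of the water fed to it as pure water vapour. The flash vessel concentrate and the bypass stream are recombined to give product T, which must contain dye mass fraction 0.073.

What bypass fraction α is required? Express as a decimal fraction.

0.512

All 341.3×0.050 = 17.065 tonne/day of dye reaches T, so T = 17.065/0.073 = 233.77 tonne/day and vapour = 107.53 tonne/day.
The evaporator receives (1−α)·341.3 of feed at 0.950 water and removes 0.680 of that water:
0.680×0.950×(1−α)×341.3 = 107.53
(1−α) = 107.53/220.48 = 0.4877;  α = 0.5123.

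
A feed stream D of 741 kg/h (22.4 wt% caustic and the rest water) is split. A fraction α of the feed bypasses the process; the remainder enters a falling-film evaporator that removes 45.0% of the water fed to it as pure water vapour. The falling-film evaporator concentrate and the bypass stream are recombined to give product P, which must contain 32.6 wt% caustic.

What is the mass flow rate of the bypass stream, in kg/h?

77.06 kg/h

All 741×0.224 = 165.98 kg/h of caustic reaches P, so P = 165.98/0.326 = 509.15 kg/h and vapour = 231.85 kg/h.
The evaporator receives (1−α)·741 of feed at 0.776 water and removes 0.450 of that water:
0.450×0.776×(1−α)×741 = 231.85
(1−α) = 231.85/258.76 = 0.8960;  α = 0.1040.
Bypass flow = 0.1040×741 = 77.064 kg/h.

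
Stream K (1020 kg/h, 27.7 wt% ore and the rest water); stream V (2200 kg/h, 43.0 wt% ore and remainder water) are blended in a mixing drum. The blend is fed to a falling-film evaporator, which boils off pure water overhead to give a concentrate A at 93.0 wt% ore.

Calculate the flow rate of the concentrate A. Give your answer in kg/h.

1321 kg/h

ore entering = 1020×0.277 + 2200×0.430 = 1228.5 kg/h.
All ore reports to A, so A = 1228.5/0.930 = 1321 kg/h.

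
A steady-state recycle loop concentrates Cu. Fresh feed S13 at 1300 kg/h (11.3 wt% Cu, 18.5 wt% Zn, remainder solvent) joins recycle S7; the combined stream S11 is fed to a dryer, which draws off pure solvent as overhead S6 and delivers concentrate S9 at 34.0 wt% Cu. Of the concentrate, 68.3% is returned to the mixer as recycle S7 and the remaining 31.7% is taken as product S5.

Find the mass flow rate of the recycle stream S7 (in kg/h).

930.9 kg/h

Overall Cu balance (none leaves overhead): Cu in fresh feed = Cu in product, i.e. 1300×0.113 = (1−0.683)·S9·0.340.
S9 = 146.9/(0.340×0.317) = 1363 kg/h.
Recycle S7 = 0.683×1363 = 930.9 kg/h.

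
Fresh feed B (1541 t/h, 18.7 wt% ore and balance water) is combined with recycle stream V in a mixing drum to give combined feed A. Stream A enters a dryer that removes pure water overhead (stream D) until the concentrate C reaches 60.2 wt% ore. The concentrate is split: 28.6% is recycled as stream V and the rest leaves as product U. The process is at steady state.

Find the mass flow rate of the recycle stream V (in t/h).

Overall ore balance (none leaves overhead): ore in fresh feed = ore in product, i.e. 1541×0.187 = (1−0.286)·C·0.602.
C = 288.17/(0.602×0.714) = 670.42 t/h.
Recycle V = 0.286×670.42 = 191.74 t/h.

191.7 t/h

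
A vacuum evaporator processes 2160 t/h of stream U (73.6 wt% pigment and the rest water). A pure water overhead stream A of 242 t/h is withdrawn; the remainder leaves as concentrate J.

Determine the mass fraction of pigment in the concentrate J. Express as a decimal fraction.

pigment is not removed: 2160×0.736 = 1589.8 t/h of pigment enters J.
Concentrate = 2160 − 242 = 1918 t/h.
Mass fraction = 1589.8/1918 = 0.8289.

0.8289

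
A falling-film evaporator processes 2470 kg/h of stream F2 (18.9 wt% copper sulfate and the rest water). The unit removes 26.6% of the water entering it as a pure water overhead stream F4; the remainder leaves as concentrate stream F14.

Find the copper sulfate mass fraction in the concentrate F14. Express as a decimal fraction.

0.2410

copper sulfate is not removed: 2470×0.189 = 466.83 kg/h of copper sulfate enters F14.
water entering = 2470×0.811 = 2003.2 kg/h; overhead removed = 0.266×2003.2 = 532.84 kg/h.
Concentrate = 2470 − 532.84 = 1937.2 kg/h.
Mass fraction = 466.83/1937.2 = 0.2410.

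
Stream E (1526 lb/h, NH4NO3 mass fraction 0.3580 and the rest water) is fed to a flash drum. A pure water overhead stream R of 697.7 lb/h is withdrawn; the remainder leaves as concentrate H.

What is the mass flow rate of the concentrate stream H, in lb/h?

Concentrate = 1526 − 697.7 = 828.3 lb/h.

828.3 lb/h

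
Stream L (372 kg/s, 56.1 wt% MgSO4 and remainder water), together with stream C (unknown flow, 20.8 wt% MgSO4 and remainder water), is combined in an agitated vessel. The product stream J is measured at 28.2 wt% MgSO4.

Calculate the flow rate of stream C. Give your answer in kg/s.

1403 kg/s

Let C be the unknown flow. Total out = 372 + C.
MgSO4 balance: 208.69 + 0.208·C = 0.282·(372 + C)
(0.208 − 0.282)·C = 0.282×372 − 208.69 = -103.79
C = -103.79 / -0.074 = 1402.5 kg/s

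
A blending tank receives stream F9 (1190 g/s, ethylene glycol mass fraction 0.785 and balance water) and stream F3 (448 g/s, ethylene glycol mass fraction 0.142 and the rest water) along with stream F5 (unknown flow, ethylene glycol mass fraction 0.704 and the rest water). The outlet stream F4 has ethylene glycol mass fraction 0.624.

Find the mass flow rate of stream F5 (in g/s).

304.3 g/s

Let F5 be the unknown flow. Total out = 1638 + F5.
ethylene glycol balance: 997.77 + 0.704·F5 = 0.624·(1638 + F5)
(0.704 − 0.624)·F5 = 0.624×1638 − 997.77 = 24.346
F5 = 24.346 / 0.080 = 304.32 g/s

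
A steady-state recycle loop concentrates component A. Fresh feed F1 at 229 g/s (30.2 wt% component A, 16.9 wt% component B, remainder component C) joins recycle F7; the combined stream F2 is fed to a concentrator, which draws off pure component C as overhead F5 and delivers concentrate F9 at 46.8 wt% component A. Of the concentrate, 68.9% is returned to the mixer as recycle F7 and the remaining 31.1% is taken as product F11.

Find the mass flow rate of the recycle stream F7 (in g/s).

Overall component A balance (none leaves overhead): component A in fresh feed = component A in product, i.e. 229×0.302 = (1−0.689)·F9·0.468.
F9 = 69.158/(0.468×0.311) = 475.16 g/s.
Recycle F7 = 0.689×475.16 = 327.38 g/s.

327.4 g/s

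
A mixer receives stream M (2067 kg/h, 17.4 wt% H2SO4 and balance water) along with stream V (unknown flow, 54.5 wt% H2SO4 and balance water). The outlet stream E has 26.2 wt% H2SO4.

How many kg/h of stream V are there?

Let V be the unknown flow. Total out = 2067 + V.
H2SO4 balance: 359.66 + 0.545·V = 0.262·(2067 + V)
(0.545 − 0.262)·V = 0.262×2067 − 359.66 = 181.9
V = 181.9 / 0.283 = 642.74 kg/h

642.7 kg/h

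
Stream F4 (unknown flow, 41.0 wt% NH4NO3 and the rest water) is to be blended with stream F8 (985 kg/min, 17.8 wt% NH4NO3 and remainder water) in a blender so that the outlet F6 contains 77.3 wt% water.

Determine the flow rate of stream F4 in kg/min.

Let F4 be the unknown flow. Total out = 985 + F4.
water balance: 809.67 + 0.590·F4 = 0.773·(985 + F4)
(0.590 − 0.773)·F4 = 0.773×985 − 809.67 = -48.265
F4 = -48.265 / -0.183 = 263.74 kg/min

263.7 kg/min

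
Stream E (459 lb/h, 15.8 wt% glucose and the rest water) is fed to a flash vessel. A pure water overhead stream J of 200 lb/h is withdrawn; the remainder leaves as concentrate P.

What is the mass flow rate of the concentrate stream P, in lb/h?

259 lb/h

Concentrate = 459 − 200 = 259 lb/h.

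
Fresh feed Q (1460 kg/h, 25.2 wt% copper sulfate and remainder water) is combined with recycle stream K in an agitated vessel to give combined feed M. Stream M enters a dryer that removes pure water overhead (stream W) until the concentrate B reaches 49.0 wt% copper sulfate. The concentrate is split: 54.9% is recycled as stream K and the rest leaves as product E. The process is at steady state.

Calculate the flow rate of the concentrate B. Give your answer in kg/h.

Overall copper sulfate balance (none leaves overhead): copper sulfate in fresh feed = copper sulfate in product, i.e. 1460×0.252 = (1−0.549)·B·0.490.
B = 367.92/(0.490×0.451) = 1664.9 kg/h.

1665 kg/h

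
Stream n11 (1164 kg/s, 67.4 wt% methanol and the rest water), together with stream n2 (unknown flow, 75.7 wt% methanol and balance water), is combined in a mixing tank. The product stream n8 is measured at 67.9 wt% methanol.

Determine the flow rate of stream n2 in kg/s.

74.62 kg/s

Let n2 be the unknown flow. Total out = 1164 + n2.
methanol balance: 784.54 + 0.757·n2 = 0.679·(1164 + n2)
(0.757 − 0.679)·n2 = 0.679×1164 − 784.54 = 5.82
n2 = 5.82 / 0.078 = 74.615 kg/s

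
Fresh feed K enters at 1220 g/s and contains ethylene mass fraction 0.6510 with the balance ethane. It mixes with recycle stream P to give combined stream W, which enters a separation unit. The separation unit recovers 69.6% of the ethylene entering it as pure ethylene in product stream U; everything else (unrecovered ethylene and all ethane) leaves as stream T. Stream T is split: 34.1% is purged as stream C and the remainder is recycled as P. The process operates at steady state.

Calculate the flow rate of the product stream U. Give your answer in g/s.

691.3 g/s

ethylene in W: m_A = 1220×0.651 + (1−0.341)·(1−0.696)·m_A, so m_A = 794.22/0.7997 = 993.19 g/s.
Product U = 0.696×993.19 = 691.26 g/s.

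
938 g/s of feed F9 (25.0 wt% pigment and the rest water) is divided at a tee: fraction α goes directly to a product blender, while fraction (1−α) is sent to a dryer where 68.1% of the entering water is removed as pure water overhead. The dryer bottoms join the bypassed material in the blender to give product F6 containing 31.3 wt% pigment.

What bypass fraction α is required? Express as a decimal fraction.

All 938×0.250 = 234.5 g/s of pigment reaches F6, so F6 = 234.5/0.313 = 749.2 g/s and vapour = 188.8 g/s.
The evaporator receives (1−α)·938 of feed at 0.750 water and removes 0.681 of that water:
0.681×0.750×(1−α)×938 = 188.8
(1−α) = 188.8/479.08 = 0.3941;  α = 0.6059.

0.606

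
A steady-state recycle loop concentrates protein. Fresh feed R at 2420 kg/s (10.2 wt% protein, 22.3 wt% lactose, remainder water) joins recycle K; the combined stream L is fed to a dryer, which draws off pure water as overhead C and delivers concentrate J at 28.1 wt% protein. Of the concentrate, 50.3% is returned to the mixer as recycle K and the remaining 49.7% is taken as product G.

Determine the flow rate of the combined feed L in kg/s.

3309 kg/s

Overall protein balance (none leaves overhead): protein in fresh feed = protein in product, i.e. 2420×0.102 = (1−0.503)·J·0.281.
J = 246.84/(0.281×0.497) = 1767.5 kg/s.
Recycle K = 0.503×1767.5 = 889.04 kg/s.
Combined feed L = 2420 + 889.04 = 3309 kg/s.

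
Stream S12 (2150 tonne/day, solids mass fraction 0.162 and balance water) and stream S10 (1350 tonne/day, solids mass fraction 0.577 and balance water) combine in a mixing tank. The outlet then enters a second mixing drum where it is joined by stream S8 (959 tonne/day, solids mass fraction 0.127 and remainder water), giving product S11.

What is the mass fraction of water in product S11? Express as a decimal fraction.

0.720

Overall, product flow = 4459 tonne/day.
water in = 2150×0.838 + 1350×0.423 + 959×0.873 = 3210 tonne/day.
water fraction in S11 = 0.720.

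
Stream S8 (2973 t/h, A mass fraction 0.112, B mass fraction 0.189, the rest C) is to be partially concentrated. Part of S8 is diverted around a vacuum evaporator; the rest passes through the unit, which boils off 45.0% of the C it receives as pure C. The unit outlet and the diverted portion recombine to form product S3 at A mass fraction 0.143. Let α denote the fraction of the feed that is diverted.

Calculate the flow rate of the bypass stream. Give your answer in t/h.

924.1 t/h

All 2973×0.112 = 332.98 t/h of A reaches S3, so S3 = 332.98/0.143 = 2328.5 t/h and vapour = 644.5 t/h.
The evaporator receives (1−α)·2973 of feed at 0.699 C and removes 0.450 of that C:
0.450×0.699×(1−α)×2973 = 644.5
(1−α) = 644.5/935.16 = 0.6892;  α = 0.3108.
Bypass flow = 0.3108×2973 = 924.05 t/h.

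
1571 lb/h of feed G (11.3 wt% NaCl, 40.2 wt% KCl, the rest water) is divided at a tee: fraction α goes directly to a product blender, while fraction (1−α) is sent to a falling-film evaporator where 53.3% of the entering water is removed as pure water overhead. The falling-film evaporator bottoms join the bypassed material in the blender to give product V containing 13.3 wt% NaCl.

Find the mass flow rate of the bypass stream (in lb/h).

657.1 lb/h

All 1571×0.113 = 177.52 lb/h of NaCl reaches V, so V = 177.52/0.133 = 1334.8 lb/h and vapour = 236.24 lb/h.
The evaporator receives (1−α)·1571 of feed at 0.485 water and removes 0.533 of that water:
0.533×0.485×(1−α)×1571 = 236.24
(1−α) = 236.24/406.11 = 0.5817;  α = 0.4183.
Bypass flow = 0.4183×1571 = 657.13 lb/h.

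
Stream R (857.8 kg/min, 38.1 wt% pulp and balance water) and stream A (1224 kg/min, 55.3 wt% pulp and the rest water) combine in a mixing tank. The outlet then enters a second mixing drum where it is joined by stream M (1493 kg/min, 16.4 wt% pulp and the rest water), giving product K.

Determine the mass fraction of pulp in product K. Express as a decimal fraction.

Overall, product flow = 3574.8 kg/min.
pulp in = 857.8×0.381 + 1224×0.553 + 1493×0.164 = 1248.5 kg/min.
pulp fraction in K = 0.349.

0.349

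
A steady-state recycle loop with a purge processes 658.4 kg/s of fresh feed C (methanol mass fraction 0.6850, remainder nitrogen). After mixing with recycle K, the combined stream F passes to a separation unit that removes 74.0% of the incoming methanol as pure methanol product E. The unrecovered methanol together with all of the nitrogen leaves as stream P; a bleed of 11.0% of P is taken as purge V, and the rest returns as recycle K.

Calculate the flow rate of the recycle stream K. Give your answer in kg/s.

nitrogen enters only via C and leaves only via the purge: 658.4×0.315 = 0.110×(nitrogen in P), and the separation unit passes all nitrogen, so nitrogen in F = nitrogen in P = 1885.4 kg/s.
methanol in F: m_A = 658.4×0.685 + (1−0.110)·(1−0.740)·m_A, so m_A = 451/0.7686 = 586.79 kg/s.
P = (1−0.740)×586.79 + 1885.4 = 2038 kg/s.
Recycle K = (1−0.110)×2038 = 1813.8 kg/s.

1814 kg/s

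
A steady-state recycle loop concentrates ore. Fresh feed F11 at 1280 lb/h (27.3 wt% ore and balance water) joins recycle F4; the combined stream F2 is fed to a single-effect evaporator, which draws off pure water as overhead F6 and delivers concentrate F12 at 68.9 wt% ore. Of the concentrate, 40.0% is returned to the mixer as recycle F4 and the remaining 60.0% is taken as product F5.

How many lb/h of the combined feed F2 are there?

1618 lb/h

Overall ore balance (none leaves overhead): ore in fresh feed = ore in product, i.e. 1280×0.273 = (1−0.400)·F12·0.689.
F12 = 349.44/(0.689×0.600) = 845.28 lb/h.
Recycle F4 = 0.400×845.28 = 338.11 lb/h.
Combined feed F2 = 1280 + 338.11 = 1618.1 lb/h.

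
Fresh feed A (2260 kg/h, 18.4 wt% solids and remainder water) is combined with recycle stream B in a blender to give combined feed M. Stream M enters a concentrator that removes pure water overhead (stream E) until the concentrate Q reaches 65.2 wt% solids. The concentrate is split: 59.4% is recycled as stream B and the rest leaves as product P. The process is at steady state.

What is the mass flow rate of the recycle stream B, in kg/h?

933.1 kg/h

Overall solids balance (none leaves overhead): solids in fresh feed = solids in product, i.e. 2260×0.184 = (1−0.594)·Q·0.652.
Q = 415.84/(0.652×0.406) = 1570.9 kg/h.
Recycle B = 0.594×1570.9 = 933.12 kg/h.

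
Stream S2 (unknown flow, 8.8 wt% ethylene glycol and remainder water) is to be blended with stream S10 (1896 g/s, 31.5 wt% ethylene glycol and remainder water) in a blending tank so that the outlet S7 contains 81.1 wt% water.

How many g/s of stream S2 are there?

Let S2 be the unknown flow. Total out = 1896 + S2.
water balance: 1298.8 + 0.912·S2 = 0.811·(1896 + S2)
(0.912 − 0.811)·S2 = 0.811×1896 − 1298.8 = 238.9
S2 = 238.9 / 0.101 = 2365.3 g/s

2365 g/s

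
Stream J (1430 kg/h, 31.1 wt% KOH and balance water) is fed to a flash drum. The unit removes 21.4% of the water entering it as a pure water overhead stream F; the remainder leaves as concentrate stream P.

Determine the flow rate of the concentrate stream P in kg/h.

1219 kg/h

water entering = 1430×0.689 = 985.27 kg/h; overhead removed = 0.214×985.27 = 210.85 kg/h.
Concentrate = 1430 − 210.85 = 1219.2 kg/h.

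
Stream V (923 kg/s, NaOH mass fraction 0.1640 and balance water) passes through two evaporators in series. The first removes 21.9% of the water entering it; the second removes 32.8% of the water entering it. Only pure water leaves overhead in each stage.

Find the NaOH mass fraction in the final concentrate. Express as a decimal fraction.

water in feed = 923×0.836 = 771.63 kg/s.
After stage 1: water left = (1−0.219)×771.63 = 602.64; stream total = 754.01 kg/s.
After stage 2: water left = (1−0.328)×602.64 = 404.98; final concentrate = 556.35 kg/s.
NaOH fraction = 151.37/556.35 = 0.2721.

0.2721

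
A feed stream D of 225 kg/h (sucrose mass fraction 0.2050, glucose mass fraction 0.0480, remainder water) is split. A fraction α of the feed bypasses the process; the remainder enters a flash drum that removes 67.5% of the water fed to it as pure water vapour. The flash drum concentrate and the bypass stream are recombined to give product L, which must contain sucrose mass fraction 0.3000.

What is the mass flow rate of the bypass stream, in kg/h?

83.69 kg/h

All 225×0.205 = 46.125 kg/h of sucrose reaches L, so L = 46.125/0.300 = 153.75 kg/h and vapour = 71.25 kg/h.
The evaporator receives (1−α)·225 of feed at 0.747 water and removes 0.675 of that water:
0.675×0.747×(1−α)×225 = 71.25
(1−α) = 71.25/113.45 = 0.6280;  α = 0.3720.
Bypass flow = 0.3720×225 = 83.694 kg/h.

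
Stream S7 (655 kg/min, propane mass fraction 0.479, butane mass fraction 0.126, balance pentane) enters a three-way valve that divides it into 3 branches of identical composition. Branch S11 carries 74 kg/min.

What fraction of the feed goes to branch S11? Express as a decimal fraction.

0.113

Fraction to S11 = 74/655 = 0.1130.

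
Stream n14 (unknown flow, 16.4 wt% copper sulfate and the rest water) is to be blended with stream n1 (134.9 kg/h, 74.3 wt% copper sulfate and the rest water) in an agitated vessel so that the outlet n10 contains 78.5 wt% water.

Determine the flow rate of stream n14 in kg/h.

1397 kg/h

Let n14 be the unknown flow. Total out = 134.9 + n14.
water balance: 34.669 + 0.836·n14 = 0.785·(134.9 + n14)
(0.836 − 0.785)·n14 = 0.785×134.9 − 34.669 = 71.227
n14 = 71.227 / 0.051 = 1396.6 kg/h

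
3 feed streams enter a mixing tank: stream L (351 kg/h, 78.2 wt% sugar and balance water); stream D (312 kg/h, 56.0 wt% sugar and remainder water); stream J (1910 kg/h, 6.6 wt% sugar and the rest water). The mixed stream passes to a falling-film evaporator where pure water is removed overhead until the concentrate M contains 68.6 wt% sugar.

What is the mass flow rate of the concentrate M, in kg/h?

838.6 kg/h

sugar entering = 351×0.782 + 312×0.560 + 1910×0.066 = 575.26 kg/h.
All sugar reports to M, so M = 575.26/0.686 = 838.57 kg/h.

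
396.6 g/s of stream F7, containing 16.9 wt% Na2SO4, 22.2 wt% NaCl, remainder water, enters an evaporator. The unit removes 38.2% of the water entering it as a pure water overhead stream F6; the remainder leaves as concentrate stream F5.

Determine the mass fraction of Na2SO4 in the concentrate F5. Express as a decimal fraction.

Na2SO4 is not removed: 396.6×0.169 = 67.025 g/s of Na2SO4 enters F5.
water entering = 396.6×0.609 = 241.53 g/s; overhead removed = 0.382×241.53 = 92.264 g/s.
Concentrate = 396.6 − 92.264 = 304.34 g/s.
Mass fraction = 67.025/304.34 = 0.220.

0.220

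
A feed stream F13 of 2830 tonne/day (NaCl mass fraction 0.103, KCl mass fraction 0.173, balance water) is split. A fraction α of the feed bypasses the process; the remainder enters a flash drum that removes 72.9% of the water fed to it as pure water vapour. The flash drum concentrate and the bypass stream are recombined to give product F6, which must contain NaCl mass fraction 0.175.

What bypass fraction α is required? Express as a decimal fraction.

0.220

All 2830×0.103 = 291.49 tonne/day of NaCl reaches F6, so F6 = 291.49/0.175 = 1665.7 tonne/day and vapour = 1164.3 tonne/day.
The evaporator receives (1−α)·2830 of feed at 0.724 water and removes 0.729 of that water:
0.729×0.724×(1−α)×2830 = 1164.3
(1−α) = 1164.3/1493.7 = 0.7795;  α = 0.2205.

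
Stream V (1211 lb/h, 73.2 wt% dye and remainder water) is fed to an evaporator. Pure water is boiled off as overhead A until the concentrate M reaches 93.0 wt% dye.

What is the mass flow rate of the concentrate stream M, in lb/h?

dye is conserved: 1211×0.732 = 886.45 lb/h all reports to the concentrate.
Concentrate = 886.45/(target fraction) = 953.17 lb/h.

953.2 lb/h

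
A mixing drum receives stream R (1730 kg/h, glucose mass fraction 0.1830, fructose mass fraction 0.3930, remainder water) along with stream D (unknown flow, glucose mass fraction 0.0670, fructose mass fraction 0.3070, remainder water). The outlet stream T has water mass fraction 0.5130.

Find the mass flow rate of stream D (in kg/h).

Let D be the unknown flow. Total out = 1730 + D.
water balance: 733.52 + 0.626·D = 0.513·(1730 + D)
(0.626 − 0.513)·D = 0.513×1730 − 733.52 = 153.97
D = 153.97 / 0.113 = 1362.6 kg/h

1363 kg/h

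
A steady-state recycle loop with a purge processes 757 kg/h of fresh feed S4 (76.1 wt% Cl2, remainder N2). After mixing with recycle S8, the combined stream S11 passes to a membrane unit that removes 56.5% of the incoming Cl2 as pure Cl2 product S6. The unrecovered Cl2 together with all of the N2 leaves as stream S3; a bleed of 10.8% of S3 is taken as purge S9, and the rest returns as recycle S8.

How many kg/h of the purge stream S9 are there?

225.1 kg/h

N2 enters only via S4 and leaves only via the purge: 757×0.239 = 0.108×(N2 in S3), and the membrane unit passes all N2, so N2 in S11 = N2 in S3 = 1675.2 kg/h.
Cl2 in S11: m_A = 757×0.761 + (1−0.108)·(1−0.565)·m_A, so m_A = 576.08/0.6120 = 941.33 kg/h.
S3 = (1−0.565)×941.33 + 1675.2 = 2084.7 kg/h.
Purge S9 = 0.108×2084.7 = 225.15 kg/h.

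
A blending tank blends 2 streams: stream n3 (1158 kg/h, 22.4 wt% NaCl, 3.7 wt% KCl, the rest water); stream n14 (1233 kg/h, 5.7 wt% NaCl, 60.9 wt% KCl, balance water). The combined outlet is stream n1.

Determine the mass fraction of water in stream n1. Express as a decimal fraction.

0.530

Total flow out = 1158 + 1233 = 2391 kg/h.
water in = 1158×0.739 + 1233×0.334 = 1267.6 kg/h.
water mass fraction in n1 = 1267.6/2391 = 0.530.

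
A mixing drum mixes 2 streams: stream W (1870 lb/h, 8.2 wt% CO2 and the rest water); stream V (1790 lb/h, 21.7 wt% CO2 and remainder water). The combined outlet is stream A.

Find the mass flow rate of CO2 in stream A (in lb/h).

541.8 lb/h

CO2 out = CO2 in = 1870×0.082 + 1790×0.217 = 541.77 lb/h.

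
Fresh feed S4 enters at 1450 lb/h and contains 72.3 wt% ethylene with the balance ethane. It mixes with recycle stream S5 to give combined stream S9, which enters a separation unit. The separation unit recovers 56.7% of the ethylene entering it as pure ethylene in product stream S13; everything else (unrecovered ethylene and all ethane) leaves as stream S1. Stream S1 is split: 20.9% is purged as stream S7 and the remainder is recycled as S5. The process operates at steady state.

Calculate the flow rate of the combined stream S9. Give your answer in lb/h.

3516 lb/h

ethane enters only via S4 and leaves only via the purge: 1450×0.277 = 0.209×(ethane in S1), and the separation unit passes all ethane, so ethane in S9 = ethane in S1 = 1921.8 lb/h.
ethylene in S9: m_A = 1450×0.723 + (1−0.209)·(1−0.567)·m_A, so m_A = 1048.3/0.6575 = 1594.5 lb/h.
S9 = 1594.5 + 1921.8 = 3516.2 lb/h.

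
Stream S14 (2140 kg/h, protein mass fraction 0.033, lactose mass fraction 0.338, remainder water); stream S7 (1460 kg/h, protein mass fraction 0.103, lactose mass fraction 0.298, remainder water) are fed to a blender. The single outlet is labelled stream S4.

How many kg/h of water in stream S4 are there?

2221 kg/h

water out = water in = 2140×0.629 + 1460×0.599 = 2220.6 kg/h.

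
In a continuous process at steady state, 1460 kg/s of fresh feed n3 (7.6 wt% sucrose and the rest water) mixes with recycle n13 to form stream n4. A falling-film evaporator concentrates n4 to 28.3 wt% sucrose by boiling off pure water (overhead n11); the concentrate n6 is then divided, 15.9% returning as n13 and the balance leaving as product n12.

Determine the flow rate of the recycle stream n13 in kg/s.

74.13 kg/s

Overall sucrose balance (none leaves overhead): sucrose in fresh feed = sucrose in product, i.e. 1460×0.076 = (1−0.159)·n6·0.283.
n6 = 110.96/(0.283×0.841) = 466.21 kg/s.
Recycle n13 = 0.159×466.21 = 74.128 kg/s.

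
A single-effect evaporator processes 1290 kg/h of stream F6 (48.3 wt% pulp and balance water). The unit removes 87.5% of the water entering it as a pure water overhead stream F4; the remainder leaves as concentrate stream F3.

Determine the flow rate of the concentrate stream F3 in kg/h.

water entering = 1290×0.517 = 666.93 kg/h; overhead removed = 0.875×666.93 = 583.56 kg/h.
Concentrate = 1290 − 583.56 = 706.44 kg/h.

706.4 kg/h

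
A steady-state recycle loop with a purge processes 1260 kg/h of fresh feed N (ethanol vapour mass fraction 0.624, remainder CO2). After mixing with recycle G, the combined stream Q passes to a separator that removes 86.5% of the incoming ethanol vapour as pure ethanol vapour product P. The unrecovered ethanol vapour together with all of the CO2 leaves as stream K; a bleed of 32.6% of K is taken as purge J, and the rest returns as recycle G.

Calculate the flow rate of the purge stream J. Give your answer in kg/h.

CO2 enters only via N and leaves only via the purge: 1260×0.376 = 0.326×(CO2 in K), and the separator passes all CO2, so CO2 in Q = CO2 in K = 1453.3 kg/h.
ethanol vapour in Q: m_A = 1260×0.624 + (1−0.326)·(1−0.865)·m_A, so m_A = 786.24/0.9090 = 864.94 kg/h.
K = (1−0.865)×864.94 + 1453.3 = 1570 kg/h.
Purge J = 0.326×1570 = 511.83 kg/h.

511.8 kg/h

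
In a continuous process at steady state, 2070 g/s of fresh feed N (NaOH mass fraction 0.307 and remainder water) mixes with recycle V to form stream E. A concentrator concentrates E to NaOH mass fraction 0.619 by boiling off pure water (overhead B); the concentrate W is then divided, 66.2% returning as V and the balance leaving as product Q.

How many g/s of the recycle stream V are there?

2011 g/s

Overall NaOH balance (none leaves overhead): NaOH in fresh feed = NaOH in product, i.e. 2070×0.307 = (1−0.662)·W·0.619.
W = 635.49/(0.619×0.338) = 3037.4 g/s.
Recycle V = 0.662×3037.4 = 2010.8 g/s.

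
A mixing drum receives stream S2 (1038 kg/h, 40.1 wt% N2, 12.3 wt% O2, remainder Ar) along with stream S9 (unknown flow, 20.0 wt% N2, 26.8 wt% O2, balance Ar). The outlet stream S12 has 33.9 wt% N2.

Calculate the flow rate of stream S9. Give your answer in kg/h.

463 kg/h

Let S9 be the unknown flow. Total out = 1038 + S9.
N2 balance: 416.24 + 0.200·S9 = 0.339·(1038 + S9)
(0.200 − 0.339)·S9 = 0.339×1038 − 416.24 = -64.356
S9 = -64.356 / -0.139 = 462.99 kg/h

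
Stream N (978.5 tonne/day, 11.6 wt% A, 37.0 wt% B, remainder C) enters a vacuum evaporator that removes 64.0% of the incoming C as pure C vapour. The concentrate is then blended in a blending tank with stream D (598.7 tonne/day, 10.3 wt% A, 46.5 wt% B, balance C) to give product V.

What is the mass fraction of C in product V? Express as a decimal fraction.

0.3503

Vapour removed = 0.640×0.514×978.5 = 321.89 tonne/day; concentrate = 656.61 tonne/day.
C reaching the mixer = 181.06 (from concentrate) + 598.7×0.432 = 439.7 tonne/day.
Product flow = 656.61 + 598.7 = 1255.3 tonne/day; C fraction = 0.3503.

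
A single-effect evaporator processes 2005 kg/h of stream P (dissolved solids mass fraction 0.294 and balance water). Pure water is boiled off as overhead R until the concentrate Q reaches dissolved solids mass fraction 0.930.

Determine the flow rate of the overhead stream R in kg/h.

dissolved solids is conserved: 2005×0.294 = 589.47 kg/h all reports to the concentrate.
Concentrate = 589.47/(target fraction) = 633.84 kg/h.
Overhead = 2005 − 633.84 = 1371.2 kg/h.

1371 kg/h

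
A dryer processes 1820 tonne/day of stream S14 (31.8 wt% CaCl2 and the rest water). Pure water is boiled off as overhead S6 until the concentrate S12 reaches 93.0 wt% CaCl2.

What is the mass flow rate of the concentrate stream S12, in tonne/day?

CaCl2 is conserved: 1820×0.318 = 578.76 tonne/day all reports to the concentrate.
Concentrate = 578.76/(target fraction) = 622.32 tonne/day.

622.3 tonne/day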